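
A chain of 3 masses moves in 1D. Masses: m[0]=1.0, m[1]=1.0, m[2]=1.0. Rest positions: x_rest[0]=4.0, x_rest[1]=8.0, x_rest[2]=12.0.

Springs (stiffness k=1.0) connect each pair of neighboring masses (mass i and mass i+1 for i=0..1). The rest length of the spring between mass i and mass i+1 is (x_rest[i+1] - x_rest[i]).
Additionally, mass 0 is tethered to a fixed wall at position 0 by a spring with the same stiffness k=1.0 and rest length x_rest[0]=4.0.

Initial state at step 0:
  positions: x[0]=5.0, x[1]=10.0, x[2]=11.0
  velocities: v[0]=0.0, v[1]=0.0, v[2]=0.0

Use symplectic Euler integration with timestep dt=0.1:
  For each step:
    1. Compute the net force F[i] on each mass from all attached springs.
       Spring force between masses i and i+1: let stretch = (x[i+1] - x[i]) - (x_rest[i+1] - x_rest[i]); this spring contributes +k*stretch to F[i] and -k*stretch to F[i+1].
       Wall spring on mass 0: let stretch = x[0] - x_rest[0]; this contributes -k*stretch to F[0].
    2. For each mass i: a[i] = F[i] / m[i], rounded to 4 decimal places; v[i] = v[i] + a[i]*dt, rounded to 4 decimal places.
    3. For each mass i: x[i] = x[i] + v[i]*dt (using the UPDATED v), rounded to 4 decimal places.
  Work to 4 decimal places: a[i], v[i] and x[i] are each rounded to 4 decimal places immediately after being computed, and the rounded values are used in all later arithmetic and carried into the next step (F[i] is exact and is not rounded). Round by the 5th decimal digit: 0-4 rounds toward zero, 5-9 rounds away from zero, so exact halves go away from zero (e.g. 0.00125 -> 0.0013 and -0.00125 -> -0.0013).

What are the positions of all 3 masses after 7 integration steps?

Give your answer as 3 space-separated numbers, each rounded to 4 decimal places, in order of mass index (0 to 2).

Step 0: x=[5.0000 10.0000 11.0000] v=[0.0000 0.0000 0.0000]
Step 1: x=[5.0000 9.9600 11.0300] v=[0.0000 -0.4000 0.3000]
Step 2: x=[4.9996 9.8811 11.0893] v=[-0.0040 -0.7890 0.5930]
Step 3: x=[4.9980 9.7655 11.1765] v=[-0.0158 -1.1563 0.8722]
Step 4: x=[4.9941 9.6163 11.2896] v=[-0.0389 -1.4920 1.1311]
Step 5: x=[4.9865 9.4376 11.4260] v=[-0.0761 -1.7869 1.3638]
Step 6: x=[4.9735 9.2343 11.5825] v=[-0.1296 -2.0332 1.5650]
Step 7: x=[4.9534 9.0119 11.7555] v=[-0.2009 -2.2245 1.7302]

Answer: 4.9534 9.0119 11.7555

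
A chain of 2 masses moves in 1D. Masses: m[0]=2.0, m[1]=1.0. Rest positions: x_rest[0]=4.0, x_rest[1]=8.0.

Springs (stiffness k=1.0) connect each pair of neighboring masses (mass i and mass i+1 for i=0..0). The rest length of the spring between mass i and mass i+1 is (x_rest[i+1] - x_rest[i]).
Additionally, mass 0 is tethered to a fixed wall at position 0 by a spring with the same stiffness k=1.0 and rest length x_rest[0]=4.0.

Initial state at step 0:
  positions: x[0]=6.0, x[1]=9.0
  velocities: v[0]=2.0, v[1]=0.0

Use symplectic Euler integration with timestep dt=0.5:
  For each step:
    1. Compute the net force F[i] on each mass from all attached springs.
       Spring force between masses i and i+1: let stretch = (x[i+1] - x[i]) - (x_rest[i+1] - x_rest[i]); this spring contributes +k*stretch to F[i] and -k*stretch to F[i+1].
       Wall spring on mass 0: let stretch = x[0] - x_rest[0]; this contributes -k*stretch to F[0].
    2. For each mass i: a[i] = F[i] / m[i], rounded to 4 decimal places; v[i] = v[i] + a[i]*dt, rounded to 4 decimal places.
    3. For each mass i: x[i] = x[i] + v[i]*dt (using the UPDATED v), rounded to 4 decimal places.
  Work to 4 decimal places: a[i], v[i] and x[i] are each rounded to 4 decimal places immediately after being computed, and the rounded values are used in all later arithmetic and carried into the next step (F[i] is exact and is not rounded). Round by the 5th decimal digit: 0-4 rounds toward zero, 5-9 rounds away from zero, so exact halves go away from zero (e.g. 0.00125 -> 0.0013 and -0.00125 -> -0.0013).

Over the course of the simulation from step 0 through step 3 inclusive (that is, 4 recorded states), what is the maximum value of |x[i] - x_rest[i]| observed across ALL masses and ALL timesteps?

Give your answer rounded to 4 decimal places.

Answer: 2.7500

Derivation:
Step 0: x=[6.0000 9.0000] v=[2.0000 0.0000]
Step 1: x=[6.6250 9.2500] v=[1.2500 0.5000]
Step 2: x=[6.7500 9.8438] v=[0.2500 1.1875]
Step 3: x=[6.4180 10.6641] v=[-0.6641 1.6406]
Max displacement = 2.7500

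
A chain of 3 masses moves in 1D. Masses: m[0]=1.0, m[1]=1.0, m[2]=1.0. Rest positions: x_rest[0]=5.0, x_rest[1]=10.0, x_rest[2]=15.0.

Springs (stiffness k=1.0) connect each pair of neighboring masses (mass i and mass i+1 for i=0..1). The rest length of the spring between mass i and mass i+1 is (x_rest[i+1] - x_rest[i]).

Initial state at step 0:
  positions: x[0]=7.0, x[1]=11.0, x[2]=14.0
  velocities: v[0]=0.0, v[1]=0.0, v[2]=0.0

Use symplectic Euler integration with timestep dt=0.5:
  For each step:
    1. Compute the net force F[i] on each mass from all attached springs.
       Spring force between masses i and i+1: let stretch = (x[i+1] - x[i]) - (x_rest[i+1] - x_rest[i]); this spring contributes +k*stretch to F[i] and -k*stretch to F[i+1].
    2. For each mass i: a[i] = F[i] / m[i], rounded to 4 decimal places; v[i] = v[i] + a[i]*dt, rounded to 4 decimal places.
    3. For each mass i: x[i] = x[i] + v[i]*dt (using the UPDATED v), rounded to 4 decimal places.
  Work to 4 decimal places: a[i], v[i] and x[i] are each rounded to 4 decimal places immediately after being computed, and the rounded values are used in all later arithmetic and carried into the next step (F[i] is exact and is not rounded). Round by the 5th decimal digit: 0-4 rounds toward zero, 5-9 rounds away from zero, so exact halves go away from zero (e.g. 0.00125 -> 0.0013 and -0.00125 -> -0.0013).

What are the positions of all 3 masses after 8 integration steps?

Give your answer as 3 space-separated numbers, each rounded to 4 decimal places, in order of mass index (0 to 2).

Answer: 4.9954 10.7549 16.2499

Derivation:
Step 0: x=[7.0000 11.0000 14.0000] v=[0.0000 0.0000 0.0000]
Step 1: x=[6.7500 10.7500 14.5000] v=[-0.5000 -0.5000 1.0000]
Step 2: x=[6.2500 10.4375 15.3125] v=[-1.0000 -0.6250 1.6250]
Step 3: x=[5.5469 10.2969 16.1563] v=[-1.4063 -0.2813 1.6875]
Step 4: x=[4.7813 10.4336 16.7852] v=[-1.5313 0.2734 1.2578]
Step 5: x=[4.1787 10.7452 17.0762] v=[-1.2052 0.6231 0.5820]
Step 6: x=[3.9677 10.9979 17.0345] v=[-0.4220 0.5054 -0.0835]
Step 7: x=[4.2643 11.0022 16.7336] v=[0.5931 0.0086 -0.6018]
Step 8: x=[4.9954 10.7549 16.2499] v=[1.4621 -0.4947 -0.9675]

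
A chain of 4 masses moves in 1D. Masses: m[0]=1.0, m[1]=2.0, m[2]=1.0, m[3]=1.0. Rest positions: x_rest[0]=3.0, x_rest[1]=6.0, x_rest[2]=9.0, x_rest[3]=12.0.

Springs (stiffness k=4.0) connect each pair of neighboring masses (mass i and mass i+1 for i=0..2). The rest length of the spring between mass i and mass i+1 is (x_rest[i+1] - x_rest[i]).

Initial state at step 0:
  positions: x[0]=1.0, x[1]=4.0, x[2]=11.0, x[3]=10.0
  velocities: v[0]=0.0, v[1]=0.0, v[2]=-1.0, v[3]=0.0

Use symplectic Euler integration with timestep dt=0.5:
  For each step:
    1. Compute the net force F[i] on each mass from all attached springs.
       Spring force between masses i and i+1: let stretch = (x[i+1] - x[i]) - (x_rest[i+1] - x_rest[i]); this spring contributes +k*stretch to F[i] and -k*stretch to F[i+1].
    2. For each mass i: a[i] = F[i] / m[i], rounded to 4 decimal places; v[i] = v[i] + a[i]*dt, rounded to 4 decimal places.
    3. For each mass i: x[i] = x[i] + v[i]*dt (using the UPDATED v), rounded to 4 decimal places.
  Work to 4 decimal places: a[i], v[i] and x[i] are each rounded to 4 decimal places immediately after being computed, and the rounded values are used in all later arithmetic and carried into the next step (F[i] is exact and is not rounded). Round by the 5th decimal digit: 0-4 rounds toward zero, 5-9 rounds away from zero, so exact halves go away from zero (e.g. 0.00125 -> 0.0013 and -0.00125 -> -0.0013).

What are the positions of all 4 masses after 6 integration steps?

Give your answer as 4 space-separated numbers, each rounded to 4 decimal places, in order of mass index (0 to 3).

Step 0: x=[1.0000 4.0000 11.0000 10.0000] v=[0.0000 0.0000 -1.0000 0.0000]
Step 1: x=[1.0000 6.0000 2.5000 14.0000] v=[0.0000 4.0000 -17.0000 8.0000]
Step 2: x=[3.0000 3.7500 9.0000 9.5000] v=[4.0000 -4.5000 13.0000 -9.0000]
Step 3: x=[2.7500 3.7500 10.7500 7.5000] v=[-0.5000 0.0000 3.5000 -4.0000]
Step 4: x=[0.5000 6.7500 2.2500 11.7500] v=[-4.5000 6.0000 -17.0000 8.5000]
Step 5: x=[1.5000 4.3750 7.7500 9.5000] v=[2.0000 -4.7500 11.0000 -4.5000]
Step 6: x=[2.3750 2.2500 11.6250 8.5000] v=[1.7500 -4.2500 7.7500 -2.0000]

Answer: 2.3750 2.2500 11.6250 8.5000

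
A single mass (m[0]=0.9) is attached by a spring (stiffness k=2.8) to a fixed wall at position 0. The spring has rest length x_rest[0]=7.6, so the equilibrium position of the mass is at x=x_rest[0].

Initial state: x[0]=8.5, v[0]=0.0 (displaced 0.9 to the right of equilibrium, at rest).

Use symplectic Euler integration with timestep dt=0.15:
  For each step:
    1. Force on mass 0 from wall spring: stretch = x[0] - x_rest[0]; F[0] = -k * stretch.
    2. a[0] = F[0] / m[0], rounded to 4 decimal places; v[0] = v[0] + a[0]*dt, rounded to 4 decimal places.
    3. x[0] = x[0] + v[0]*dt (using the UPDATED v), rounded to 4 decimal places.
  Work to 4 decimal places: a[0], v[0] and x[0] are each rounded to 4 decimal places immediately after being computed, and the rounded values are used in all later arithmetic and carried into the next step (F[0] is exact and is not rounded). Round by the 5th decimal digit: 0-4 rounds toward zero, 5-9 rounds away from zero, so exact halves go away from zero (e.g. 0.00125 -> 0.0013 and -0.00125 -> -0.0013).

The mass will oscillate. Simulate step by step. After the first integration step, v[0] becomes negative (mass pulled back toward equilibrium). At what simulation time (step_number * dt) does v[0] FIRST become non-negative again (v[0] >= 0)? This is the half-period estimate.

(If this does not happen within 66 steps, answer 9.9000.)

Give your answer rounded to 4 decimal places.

Step 0: x=[8.5000] v=[0.0000]
Step 1: x=[8.4370] v=[-0.4200]
Step 2: x=[8.3154] v=[-0.8106]
Step 3: x=[8.1437] v=[-1.1445]
Step 4: x=[7.9340] v=[-1.3982]
Step 5: x=[7.7009] v=[-1.5541]
Step 6: x=[7.4607] v=[-1.6012]
Step 7: x=[7.2303] v=[-1.5362]
Step 8: x=[7.0257] v=[-1.3637]
Step 9: x=[6.8613] v=[-1.0957]
Step 10: x=[6.7487] v=[-0.7510]
Step 11: x=[6.6956] v=[-0.3537]
Step 12: x=[6.7059] v=[0.0684]
First v>=0 after going negative at step 12, time=1.8000

Answer: 1.8000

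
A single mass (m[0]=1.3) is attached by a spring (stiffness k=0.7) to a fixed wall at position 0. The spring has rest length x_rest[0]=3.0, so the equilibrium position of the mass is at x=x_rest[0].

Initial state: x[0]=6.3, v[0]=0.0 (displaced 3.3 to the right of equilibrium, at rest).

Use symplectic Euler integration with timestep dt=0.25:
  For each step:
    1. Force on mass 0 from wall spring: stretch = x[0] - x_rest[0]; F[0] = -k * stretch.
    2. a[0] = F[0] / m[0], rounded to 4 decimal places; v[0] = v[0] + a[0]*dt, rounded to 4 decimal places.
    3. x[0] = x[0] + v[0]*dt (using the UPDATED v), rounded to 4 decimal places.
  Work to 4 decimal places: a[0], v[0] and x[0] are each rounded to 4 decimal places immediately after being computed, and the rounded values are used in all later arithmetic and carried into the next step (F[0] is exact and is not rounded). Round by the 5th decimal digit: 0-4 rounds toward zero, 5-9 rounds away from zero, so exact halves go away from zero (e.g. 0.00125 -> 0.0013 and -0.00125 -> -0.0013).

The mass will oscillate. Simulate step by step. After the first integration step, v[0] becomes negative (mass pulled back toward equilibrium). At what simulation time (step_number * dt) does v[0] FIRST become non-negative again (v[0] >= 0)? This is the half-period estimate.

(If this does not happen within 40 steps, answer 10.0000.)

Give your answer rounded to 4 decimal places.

Step 0: x=[6.3000] v=[0.0000]
Step 1: x=[6.1890] v=[-0.4442]
Step 2: x=[5.9706] v=[-0.8735]
Step 3: x=[5.6523] v=[-1.2734]
Step 4: x=[5.2447] v=[-1.6305]
Step 5: x=[4.7615] v=[-1.9327]
Step 6: x=[4.2191] v=[-2.1698]
Step 7: x=[3.6356] v=[-2.3339]
Step 8: x=[3.0307] v=[-2.4195]
Step 9: x=[2.4248] v=[-2.4236]
Step 10: x=[1.8383] v=[-2.3462]
Step 11: x=[1.2909] v=[-2.1898]
Step 12: x=[0.8010] v=[-1.9597]
Step 13: x=[0.3851] v=[-1.6637]
Step 14: x=[0.0572] v=[-1.3117]
Step 15: x=[-0.1717] v=[-0.9156]
Step 16: x=[-0.2939] v=[-0.4887]
Step 17: x=[-0.3052] v=[-0.0453]
Step 18: x=[-0.2053] v=[0.3996]
First v>=0 after going negative at step 18, time=4.5000

Answer: 4.5000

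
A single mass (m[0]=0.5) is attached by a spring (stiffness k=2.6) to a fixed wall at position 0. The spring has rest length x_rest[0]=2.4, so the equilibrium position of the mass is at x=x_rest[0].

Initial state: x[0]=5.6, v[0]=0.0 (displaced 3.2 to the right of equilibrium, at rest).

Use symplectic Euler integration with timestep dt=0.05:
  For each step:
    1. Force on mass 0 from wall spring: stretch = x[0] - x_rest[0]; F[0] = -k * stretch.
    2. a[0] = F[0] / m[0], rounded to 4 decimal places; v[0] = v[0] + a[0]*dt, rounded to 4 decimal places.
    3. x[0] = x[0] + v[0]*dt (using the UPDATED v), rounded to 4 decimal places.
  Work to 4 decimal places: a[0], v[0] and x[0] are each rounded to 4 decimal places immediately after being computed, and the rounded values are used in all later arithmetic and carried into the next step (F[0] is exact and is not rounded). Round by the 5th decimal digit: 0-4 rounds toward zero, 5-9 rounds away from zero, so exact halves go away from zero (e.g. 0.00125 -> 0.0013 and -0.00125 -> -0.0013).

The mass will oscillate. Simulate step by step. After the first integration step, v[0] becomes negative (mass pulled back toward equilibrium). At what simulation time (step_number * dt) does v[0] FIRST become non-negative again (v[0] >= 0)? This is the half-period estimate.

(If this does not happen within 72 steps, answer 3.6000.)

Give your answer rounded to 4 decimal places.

Step 0: x=[5.6000] v=[0.0000]
Step 1: x=[5.5584] v=[-0.8320]
Step 2: x=[5.4757] v=[-1.6532]
Step 3: x=[5.3531] v=[-2.4529]
Step 4: x=[5.1921] v=[-3.2207]
Step 5: x=[4.9948] v=[-3.9466]
Step 6: x=[4.7637] v=[-4.6213]
Step 7: x=[4.5019] v=[-5.2359]
Step 8: x=[4.2128] v=[-5.7824]
Step 9: x=[3.9001] v=[-6.2537]
Step 10: x=[3.5679] v=[-6.6437]
Step 11: x=[3.2205] v=[-6.9474]
Step 12: x=[2.8625] v=[-7.1607]
Step 13: x=[2.4985] v=[-7.2810]
Step 14: x=[2.1332] v=[-7.3066]
Step 15: x=[1.7713] v=[-7.2372]
Step 16: x=[1.4176] v=[-7.0737]
Step 17: x=[1.0767] v=[-6.8183]
Step 18: x=[0.7530] v=[-6.4742]
Step 19: x=[0.4507] v=[-6.0460]
Step 20: x=[0.1737] v=[-5.5392]
Step 21: x=[-0.0743] v=[-4.9604]
Step 22: x=[-0.2902] v=[-4.3171]
Step 23: x=[-0.4711] v=[-3.6177]
Step 24: x=[-0.6147] v=[-2.8712]
Step 25: x=[-0.7191] v=[-2.0874]
Step 26: x=[-0.7829] v=[-1.2764]
Step 27: x=[-0.8053] v=[-0.4488]
Step 28: x=[-0.7861] v=[0.3846]
First v>=0 after going negative at step 28, time=1.4000

Answer: 1.4000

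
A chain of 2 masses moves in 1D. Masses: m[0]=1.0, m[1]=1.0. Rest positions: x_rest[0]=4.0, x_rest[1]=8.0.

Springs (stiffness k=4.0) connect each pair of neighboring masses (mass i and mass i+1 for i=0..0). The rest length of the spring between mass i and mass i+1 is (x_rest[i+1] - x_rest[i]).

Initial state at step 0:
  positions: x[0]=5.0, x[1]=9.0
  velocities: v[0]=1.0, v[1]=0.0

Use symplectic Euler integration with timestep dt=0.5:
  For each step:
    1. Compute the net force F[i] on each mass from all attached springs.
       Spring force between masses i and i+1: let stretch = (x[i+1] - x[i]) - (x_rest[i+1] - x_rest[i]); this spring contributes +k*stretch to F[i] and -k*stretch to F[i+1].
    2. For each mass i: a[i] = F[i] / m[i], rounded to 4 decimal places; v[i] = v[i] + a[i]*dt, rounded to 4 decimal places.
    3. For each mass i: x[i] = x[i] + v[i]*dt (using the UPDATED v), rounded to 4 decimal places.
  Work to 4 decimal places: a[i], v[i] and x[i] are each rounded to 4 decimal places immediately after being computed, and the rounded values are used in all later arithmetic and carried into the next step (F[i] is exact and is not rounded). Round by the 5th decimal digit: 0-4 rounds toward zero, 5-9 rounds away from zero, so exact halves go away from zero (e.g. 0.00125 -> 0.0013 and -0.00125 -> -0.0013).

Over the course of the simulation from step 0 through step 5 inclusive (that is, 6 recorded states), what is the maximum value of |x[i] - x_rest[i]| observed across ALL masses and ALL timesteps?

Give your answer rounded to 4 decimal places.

Answer: 2.5000

Derivation:
Step 0: x=[5.0000 9.0000] v=[1.0000 0.0000]
Step 1: x=[5.5000 9.0000] v=[1.0000 0.0000]
Step 2: x=[5.5000 9.5000] v=[0.0000 1.0000]
Step 3: x=[5.5000 10.0000] v=[0.0000 1.0000]
Step 4: x=[6.0000 10.0000] v=[1.0000 0.0000]
Step 5: x=[6.5000 10.0000] v=[1.0000 0.0000]
Max displacement = 2.5000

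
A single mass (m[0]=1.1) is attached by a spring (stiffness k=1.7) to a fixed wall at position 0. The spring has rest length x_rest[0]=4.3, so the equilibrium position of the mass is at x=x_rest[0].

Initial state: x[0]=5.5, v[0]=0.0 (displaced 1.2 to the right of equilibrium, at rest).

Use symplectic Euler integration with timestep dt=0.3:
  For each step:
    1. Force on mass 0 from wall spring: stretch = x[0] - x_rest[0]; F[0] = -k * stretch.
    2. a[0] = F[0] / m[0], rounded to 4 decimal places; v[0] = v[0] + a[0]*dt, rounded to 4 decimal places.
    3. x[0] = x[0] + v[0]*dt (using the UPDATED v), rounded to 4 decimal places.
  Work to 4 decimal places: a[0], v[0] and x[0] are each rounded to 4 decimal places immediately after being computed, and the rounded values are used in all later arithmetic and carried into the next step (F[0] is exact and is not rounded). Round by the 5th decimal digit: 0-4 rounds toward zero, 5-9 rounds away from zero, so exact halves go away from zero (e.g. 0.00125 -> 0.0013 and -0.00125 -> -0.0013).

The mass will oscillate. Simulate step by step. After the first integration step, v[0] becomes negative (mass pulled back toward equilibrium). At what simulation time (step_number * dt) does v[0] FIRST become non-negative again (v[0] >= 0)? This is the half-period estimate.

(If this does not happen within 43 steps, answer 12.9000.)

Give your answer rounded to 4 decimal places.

Answer: 2.7000

Derivation:
Step 0: x=[5.5000] v=[0.0000]
Step 1: x=[5.3331] v=[-0.5564]
Step 2: x=[5.0225] v=[-1.0354]
Step 3: x=[4.6114] v=[-1.3704]
Step 4: x=[4.1570] v=[-1.5148]
Step 5: x=[3.7225] v=[-1.4485]
Step 6: x=[3.3683] v=[-1.1808]
Step 7: x=[3.1437] v=[-0.7488]
Step 8: x=[3.0799] v=[-0.2127]
Step 9: x=[3.1858] v=[0.3530]
First v>=0 after going negative at step 9, time=2.7000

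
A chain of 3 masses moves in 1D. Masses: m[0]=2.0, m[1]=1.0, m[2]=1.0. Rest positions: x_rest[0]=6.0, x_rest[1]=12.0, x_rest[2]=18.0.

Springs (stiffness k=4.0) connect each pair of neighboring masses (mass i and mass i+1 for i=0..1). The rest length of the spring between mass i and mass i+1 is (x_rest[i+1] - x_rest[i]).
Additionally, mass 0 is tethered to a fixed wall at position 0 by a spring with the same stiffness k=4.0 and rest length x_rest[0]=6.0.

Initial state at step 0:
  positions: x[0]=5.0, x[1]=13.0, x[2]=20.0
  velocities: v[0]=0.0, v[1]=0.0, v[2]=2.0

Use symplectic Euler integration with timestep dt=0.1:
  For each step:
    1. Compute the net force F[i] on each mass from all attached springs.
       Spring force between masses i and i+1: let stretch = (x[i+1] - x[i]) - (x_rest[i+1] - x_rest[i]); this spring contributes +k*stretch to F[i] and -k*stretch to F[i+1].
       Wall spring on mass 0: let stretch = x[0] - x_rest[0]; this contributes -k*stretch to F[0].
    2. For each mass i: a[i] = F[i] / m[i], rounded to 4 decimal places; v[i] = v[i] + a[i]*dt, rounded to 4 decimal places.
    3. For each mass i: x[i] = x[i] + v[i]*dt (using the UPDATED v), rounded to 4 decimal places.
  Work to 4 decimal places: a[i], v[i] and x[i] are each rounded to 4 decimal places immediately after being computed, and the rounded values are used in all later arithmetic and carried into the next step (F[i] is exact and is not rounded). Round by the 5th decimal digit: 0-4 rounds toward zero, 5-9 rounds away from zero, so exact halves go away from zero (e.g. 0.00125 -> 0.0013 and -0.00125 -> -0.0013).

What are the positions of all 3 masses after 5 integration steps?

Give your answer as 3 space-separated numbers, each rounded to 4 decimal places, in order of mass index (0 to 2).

Answer: 5.7969 12.6686 20.2572

Derivation:
Step 0: x=[5.0000 13.0000 20.0000] v=[0.0000 0.0000 2.0000]
Step 1: x=[5.0600 12.9600 20.1600] v=[0.6000 -0.4000 1.6000]
Step 2: x=[5.1768 12.8920 20.2720] v=[1.1680 -0.6800 1.1200]
Step 3: x=[5.3444 12.8106 20.3288] v=[1.6757 -0.8141 0.5680]
Step 4: x=[5.5544 12.7313 20.3249] v=[2.1001 -0.7933 -0.0393]
Step 5: x=[5.7969 12.6686 20.2572] v=[2.4246 -0.6266 -0.6767]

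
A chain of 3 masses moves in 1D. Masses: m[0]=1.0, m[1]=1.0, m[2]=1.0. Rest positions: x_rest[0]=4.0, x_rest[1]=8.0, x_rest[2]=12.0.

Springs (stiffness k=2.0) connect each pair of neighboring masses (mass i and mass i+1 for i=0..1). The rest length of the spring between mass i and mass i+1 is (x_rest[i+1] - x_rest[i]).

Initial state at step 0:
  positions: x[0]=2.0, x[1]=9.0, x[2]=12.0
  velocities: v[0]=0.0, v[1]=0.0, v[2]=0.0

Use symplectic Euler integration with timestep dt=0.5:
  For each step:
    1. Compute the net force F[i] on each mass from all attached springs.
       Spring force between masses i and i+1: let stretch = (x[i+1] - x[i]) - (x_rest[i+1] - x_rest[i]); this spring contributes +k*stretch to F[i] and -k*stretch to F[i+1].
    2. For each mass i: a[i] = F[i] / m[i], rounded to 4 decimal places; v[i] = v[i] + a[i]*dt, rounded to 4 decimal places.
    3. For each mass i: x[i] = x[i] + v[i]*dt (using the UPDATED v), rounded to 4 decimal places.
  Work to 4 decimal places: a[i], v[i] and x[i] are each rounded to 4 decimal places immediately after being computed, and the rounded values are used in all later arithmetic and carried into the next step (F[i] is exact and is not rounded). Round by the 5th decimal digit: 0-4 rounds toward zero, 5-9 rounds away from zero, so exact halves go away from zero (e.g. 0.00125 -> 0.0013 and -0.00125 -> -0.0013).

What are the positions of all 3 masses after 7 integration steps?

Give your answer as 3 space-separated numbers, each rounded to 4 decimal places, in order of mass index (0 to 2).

Step 0: x=[2.0000 9.0000 12.0000] v=[0.0000 0.0000 0.0000]
Step 1: x=[3.5000 7.0000 12.5000] v=[3.0000 -4.0000 1.0000]
Step 2: x=[4.7500 6.0000 12.2500] v=[2.5000 -2.0000 -0.5000]
Step 3: x=[4.6250 7.5000 10.8750] v=[-0.2500 3.0000 -2.7500]
Step 4: x=[3.9375 9.2500 9.8125] v=[-1.3750 3.5000 -2.1250]
Step 5: x=[3.9063 8.6250 10.4688] v=[-0.0625 -1.2500 1.3125]
Step 6: x=[4.2344 6.5626 12.2032] v=[0.6562 -4.1249 3.4687]
Step 7: x=[3.7266 6.1564 13.1173] v=[-1.0156 -0.8125 1.8281]

Answer: 3.7266 6.1564 13.1173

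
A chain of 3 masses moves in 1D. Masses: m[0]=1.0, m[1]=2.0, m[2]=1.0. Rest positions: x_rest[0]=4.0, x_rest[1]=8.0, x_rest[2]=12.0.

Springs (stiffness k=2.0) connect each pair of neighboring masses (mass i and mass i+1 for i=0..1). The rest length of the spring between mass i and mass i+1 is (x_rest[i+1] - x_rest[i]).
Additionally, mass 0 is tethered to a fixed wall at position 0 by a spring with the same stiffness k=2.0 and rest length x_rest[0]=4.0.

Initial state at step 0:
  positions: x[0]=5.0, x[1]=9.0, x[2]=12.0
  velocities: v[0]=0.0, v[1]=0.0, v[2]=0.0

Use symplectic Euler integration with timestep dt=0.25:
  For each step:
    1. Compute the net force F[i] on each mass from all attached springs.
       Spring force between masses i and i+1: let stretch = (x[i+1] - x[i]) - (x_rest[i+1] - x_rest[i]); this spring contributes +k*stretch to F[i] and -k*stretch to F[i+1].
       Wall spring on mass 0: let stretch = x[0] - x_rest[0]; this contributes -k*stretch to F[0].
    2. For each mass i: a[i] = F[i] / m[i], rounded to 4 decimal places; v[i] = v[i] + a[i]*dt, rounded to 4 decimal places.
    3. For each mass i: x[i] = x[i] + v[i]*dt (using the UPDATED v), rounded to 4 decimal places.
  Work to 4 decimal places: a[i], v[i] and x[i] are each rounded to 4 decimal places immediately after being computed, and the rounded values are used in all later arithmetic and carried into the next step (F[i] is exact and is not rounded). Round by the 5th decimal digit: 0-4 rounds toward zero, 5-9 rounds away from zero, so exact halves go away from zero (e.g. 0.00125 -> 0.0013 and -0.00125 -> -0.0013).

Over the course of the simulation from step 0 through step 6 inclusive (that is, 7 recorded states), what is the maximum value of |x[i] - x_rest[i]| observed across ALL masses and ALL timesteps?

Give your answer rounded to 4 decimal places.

Answer: 1.2861

Derivation:
Step 0: x=[5.0000 9.0000 12.0000] v=[0.0000 0.0000 0.0000]
Step 1: x=[4.8750 8.9375 12.1250] v=[-0.5000 -0.2500 0.5000]
Step 2: x=[4.6484 8.8203 12.3516] v=[-0.9063 -0.4688 0.9063]
Step 3: x=[4.3623 8.6631 12.6368] v=[-1.1446 -0.6290 1.1407]
Step 4: x=[4.0685 8.4854 12.9253] v=[-1.1754 -0.7108 1.1539]
Step 5: x=[3.8182 8.3091 13.1588] v=[-1.0012 -0.7051 0.9340]
Step 6: x=[3.6520 8.1553 13.2861] v=[-0.6649 -0.6154 0.5092]
Max displacement = 1.2861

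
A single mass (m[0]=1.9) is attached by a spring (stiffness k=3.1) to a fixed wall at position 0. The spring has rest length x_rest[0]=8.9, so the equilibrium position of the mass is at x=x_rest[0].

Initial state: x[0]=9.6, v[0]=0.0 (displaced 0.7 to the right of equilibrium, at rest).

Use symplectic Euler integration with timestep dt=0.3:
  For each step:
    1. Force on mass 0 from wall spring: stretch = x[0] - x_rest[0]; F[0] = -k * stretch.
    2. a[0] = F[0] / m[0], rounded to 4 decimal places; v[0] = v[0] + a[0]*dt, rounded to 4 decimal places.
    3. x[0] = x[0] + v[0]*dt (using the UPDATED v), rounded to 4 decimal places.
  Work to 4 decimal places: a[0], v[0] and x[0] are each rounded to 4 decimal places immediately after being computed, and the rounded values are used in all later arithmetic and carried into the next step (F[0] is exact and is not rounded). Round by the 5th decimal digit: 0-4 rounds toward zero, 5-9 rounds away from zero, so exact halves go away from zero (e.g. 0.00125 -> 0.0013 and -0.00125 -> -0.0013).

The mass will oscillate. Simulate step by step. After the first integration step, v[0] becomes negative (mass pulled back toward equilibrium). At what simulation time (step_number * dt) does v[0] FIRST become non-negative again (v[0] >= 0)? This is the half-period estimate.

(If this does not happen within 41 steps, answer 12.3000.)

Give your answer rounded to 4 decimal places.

Answer: 2.7000

Derivation:
Step 0: x=[9.6000] v=[0.0000]
Step 1: x=[9.4972] v=[-0.3426]
Step 2: x=[9.3067] v=[-0.6349]
Step 3: x=[9.0565] v=[-0.8340]
Step 4: x=[8.7833] v=[-0.9106]
Step 5: x=[8.5273] v=[-0.8535]
Step 6: x=[8.3260] v=[-0.6711]
Step 7: x=[8.2089] v=[-0.3902]
Step 8: x=[8.1933] v=[-0.0519]
Step 9: x=[8.2815] v=[0.2940]
First v>=0 after going negative at step 9, time=2.7000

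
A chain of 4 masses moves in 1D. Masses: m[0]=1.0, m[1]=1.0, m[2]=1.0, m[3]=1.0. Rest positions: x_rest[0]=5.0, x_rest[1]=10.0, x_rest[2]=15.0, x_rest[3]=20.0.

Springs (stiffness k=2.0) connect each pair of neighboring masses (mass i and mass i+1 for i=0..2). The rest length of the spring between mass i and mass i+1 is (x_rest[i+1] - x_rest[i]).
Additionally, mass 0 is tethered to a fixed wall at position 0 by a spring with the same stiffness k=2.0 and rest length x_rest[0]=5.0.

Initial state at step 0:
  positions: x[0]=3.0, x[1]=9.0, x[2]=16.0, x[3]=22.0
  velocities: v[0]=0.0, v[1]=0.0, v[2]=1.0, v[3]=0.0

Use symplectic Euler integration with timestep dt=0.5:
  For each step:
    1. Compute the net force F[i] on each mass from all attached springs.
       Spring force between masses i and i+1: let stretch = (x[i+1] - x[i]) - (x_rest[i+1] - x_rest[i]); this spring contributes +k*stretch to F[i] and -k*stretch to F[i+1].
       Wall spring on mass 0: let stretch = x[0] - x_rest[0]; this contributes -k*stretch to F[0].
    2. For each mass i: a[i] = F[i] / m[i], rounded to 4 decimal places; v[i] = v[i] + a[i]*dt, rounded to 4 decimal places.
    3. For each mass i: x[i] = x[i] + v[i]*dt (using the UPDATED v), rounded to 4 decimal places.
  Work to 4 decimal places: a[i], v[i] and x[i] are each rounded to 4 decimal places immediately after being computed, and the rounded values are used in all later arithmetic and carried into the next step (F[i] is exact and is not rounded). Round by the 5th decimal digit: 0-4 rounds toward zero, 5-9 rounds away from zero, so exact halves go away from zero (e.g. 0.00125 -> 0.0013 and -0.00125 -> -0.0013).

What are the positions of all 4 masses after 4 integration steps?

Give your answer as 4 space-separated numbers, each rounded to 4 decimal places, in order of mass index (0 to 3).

Answer: 6.9375 12.5625 15.7500 19.1875

Derivation:
Step 0: x=[3.0000 9.0000 16.0000 22.0000] v=[0.0000 0.0000 1.0000 0.0000]
Step 1: x=[4.5000 9.5000 16.0000 21.5000] v=[3.0000 1.0000 0.0000 -1.0000]
Step 2: x=[6.2500 10.7500 15.5000 20.7500] v=[3.5000 2.5000 -1.0000 -1.5000]
Step 3: x=[7.1250 12.1250 15.2500 19.8750] v=[1.7500 2.7500 -0.5000 -1.7500]
Step 4: x=[6.9375 12.5625 15.7500 19.1875] v=[-0.3750 0.8750 1.0000 -1.3750]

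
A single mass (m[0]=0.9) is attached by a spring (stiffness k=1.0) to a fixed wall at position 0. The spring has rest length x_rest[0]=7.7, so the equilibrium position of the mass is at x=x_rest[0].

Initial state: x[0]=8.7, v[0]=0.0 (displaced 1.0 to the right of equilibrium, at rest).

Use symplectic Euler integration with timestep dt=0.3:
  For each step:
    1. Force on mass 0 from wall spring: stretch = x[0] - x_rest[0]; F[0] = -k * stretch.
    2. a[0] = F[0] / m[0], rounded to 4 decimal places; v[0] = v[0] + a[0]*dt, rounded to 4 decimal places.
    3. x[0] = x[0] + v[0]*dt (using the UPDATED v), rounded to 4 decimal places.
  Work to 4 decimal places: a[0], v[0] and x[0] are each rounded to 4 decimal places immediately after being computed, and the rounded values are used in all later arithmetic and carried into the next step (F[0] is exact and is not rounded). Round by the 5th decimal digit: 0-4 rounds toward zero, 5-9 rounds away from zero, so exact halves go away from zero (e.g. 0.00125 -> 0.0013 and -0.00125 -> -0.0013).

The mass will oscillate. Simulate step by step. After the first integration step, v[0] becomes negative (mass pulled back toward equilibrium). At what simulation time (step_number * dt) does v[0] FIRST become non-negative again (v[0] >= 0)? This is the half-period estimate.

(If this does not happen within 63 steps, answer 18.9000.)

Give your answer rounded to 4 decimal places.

Answer: 3.0000

Derivation:
Step 0: x=[8.7000] v=[0.0000]
Step 1: x=[8.6000] v=[-0.3333]
Step 2: x=[8.4100] v=[-0.6333]
Step 3: x=[8.1490] v=[-0.8700]
Step 4: x=[7.8431] v=[-1.0197]
Step 5: x=[7.5229] v=[-1.0674]
Step 6: x=[7.2204] v=[-1.0084]
Step 7: x=[6.9659] v=[-0.8485]
Step 8: x=[6.7848] v=[-0.6038]
Step 9: x=[6.6952] v=[-0.2987]
Step 10: x=[6.7061] v=[0.0362]
First v>=0 after going negative at step 10, time=3.0000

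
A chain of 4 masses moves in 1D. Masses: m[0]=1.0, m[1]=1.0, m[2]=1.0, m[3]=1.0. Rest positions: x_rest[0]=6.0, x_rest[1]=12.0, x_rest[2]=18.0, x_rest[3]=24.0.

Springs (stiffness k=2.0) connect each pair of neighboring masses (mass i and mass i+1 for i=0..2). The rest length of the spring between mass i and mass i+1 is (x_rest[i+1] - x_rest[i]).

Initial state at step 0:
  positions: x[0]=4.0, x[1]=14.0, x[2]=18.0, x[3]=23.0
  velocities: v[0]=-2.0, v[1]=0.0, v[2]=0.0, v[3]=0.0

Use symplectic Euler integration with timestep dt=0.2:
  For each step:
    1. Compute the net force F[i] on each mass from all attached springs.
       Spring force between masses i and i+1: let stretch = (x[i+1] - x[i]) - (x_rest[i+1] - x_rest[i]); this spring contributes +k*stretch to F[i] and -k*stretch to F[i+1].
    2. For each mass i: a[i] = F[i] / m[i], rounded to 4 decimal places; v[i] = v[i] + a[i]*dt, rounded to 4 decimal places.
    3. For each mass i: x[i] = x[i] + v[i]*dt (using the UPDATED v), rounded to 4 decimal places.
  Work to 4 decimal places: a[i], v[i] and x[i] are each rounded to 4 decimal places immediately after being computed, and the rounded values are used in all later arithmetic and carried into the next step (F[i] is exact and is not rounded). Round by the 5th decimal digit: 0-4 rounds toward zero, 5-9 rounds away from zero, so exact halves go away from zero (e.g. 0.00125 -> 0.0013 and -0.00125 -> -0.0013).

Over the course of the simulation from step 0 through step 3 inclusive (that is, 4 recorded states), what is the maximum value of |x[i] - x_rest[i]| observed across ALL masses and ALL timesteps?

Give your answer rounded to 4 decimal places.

Answer: 2.0800

Derivation:
Step 0: x=[4.0000 14.0000 18.0000 23.0000] v=[-2.0000 0.0000 0.0000 0.0000]
Step 1: x=[3.9200 13.5200 18.0800 23.0800] v=[-0.4000 -2.4000 0.4000 0.4000]
Step 2: x=[4.1280 12.6368 18.1952 23.2400] v=[1.0400 -4.4160 0.5760 0.8000]
Step 3: x=[4.5367 11.5176 18.2693 23.4764] v=[2.0435 -5.5962 0.3706 1.1821]
Max displacement = 2.0800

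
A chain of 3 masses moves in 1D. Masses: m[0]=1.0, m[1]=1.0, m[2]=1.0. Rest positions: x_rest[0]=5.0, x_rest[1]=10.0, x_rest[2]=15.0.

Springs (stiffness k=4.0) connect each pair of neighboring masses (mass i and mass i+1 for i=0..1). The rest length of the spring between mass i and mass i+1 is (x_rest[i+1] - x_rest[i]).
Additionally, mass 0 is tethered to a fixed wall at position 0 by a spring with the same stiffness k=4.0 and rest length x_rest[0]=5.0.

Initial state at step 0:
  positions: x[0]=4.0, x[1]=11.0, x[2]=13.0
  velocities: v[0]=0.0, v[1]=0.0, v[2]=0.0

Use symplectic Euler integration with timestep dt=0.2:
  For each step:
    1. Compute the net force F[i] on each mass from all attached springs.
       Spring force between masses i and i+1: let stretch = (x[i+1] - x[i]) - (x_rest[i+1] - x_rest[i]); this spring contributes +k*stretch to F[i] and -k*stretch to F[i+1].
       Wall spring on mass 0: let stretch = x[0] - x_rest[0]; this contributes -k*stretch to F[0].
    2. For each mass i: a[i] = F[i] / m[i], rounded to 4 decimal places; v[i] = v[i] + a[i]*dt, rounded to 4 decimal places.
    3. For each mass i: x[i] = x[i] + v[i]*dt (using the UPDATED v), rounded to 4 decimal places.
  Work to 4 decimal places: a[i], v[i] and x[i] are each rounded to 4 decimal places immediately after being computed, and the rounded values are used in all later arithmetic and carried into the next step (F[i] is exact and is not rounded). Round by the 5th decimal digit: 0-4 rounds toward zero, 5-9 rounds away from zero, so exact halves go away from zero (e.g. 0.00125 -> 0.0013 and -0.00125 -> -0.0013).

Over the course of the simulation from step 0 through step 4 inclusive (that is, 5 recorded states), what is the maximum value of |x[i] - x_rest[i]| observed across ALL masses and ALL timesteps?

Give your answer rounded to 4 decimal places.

Step 0: x=[4.0000 11.0000 13.0000] v=[0.0000 0.0000 0.0000]
Step 1: x=[4.4800 10.2000 13.4800] v=[2.4000 -4.0000 2.4000]
Step 2: x=[5.1584 9.0096 14.2352] v=[3.3920 -5.9520 3.7760]
Step 3: x=[5.6276 8.0391 14.9543] v=[2.3462 -4.8525 3.5955]
Step 4: x=[5.5823 7.7892 15.3670] v=[-0.2267 -1.2495 2.0633]
Max displacement = 2.2108

Answer: 2.2108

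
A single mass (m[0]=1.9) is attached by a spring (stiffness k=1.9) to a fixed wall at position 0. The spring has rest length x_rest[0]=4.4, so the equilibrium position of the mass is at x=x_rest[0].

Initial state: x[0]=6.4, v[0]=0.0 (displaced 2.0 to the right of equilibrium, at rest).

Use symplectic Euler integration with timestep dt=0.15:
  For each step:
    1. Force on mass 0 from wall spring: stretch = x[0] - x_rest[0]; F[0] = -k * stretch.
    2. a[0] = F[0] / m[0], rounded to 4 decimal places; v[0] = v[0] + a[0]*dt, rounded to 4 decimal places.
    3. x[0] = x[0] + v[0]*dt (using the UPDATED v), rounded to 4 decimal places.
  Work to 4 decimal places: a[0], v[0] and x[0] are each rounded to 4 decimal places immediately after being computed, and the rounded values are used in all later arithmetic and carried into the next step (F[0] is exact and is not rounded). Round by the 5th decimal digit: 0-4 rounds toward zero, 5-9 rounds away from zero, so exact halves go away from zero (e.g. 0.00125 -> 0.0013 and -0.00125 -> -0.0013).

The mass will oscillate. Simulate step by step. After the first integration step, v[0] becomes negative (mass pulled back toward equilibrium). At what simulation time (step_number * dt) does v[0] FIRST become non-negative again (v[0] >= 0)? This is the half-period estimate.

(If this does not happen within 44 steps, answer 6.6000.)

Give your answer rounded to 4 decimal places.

Step 0: x=[6.4000] v=[0.0000]
Step 1: x=[6.3550] v=[-0.3000]
Step 2: x=[6.2660] v=[-0.5933]
Step 3: x=[6.1350] v=[-0.8732]
Step 4: x=[5.9650] v=[-1.1335]
Step 5: x=[5.7598] v=[-1.3683]
Step 6: x=[5.5240] v=[-1.5723]
Step 7: x=[5.2629] v=[-1.7409]
Step 8: x=[4.9824] v=[-1.8703]
Step 9: x=[4.6887] v=[-1.9577]
Step 10: x=[4.3886] v=[-2.0010]
Step 11: x=[4.0887] v=[-1.9993]
Step 12: x=[3.7958] v=[-1.9526]
Step 13: x=[3.5165] v=[-1.8620]
Step 14: x=[3.2571] v=[-1.7295]
Step 15: x=[3.0234] v=[-1.5581]
Step 16: x=[2.8207] v=[-1.3516]
Step 17: x=[2.6535] v=[-1.1147]
Step 18: x=[2.5256] v=[-0.8527]
Step 19: x=[2.4399] v=[-0.5715]
Step 20: x=[2.3983] v=[-0.2775]
Step 21: x=[2.4017] v=[0.0228]
First v>=0 after going negative at step 21, time=3.1500

Answer: 3.1500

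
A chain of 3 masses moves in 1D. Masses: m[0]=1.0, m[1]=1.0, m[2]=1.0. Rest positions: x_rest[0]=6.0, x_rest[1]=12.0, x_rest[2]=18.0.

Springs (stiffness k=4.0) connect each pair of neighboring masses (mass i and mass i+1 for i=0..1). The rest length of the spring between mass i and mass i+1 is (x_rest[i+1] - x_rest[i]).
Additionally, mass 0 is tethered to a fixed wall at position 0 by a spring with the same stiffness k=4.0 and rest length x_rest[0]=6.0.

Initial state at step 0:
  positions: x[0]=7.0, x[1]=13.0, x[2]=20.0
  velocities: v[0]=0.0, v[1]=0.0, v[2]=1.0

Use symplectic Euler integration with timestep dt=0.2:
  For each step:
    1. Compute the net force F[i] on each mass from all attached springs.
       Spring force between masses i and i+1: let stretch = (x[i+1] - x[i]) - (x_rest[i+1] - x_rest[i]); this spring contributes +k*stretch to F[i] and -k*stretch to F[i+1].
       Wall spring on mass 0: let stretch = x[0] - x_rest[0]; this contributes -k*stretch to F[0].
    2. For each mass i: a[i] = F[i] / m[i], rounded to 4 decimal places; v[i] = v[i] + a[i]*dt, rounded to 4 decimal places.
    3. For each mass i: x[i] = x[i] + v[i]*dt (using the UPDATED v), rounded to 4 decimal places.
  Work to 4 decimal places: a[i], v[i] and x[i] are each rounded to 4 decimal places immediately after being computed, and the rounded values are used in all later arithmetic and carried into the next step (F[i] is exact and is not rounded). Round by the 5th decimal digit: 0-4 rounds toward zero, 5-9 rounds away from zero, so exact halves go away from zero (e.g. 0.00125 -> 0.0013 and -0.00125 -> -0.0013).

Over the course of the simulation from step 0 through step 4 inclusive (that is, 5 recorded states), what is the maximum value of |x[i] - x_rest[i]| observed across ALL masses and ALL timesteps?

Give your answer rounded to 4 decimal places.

Answer: 2.0400

Derivation:
Step 0: x=[7.0000 13.0000 20.0000] v=[0.0000 0.0000 1.0000]
Step 1: x=[6.8400 13.1600 20.0400] v=[-0.8000 0.8000 0.2000]
Step 2: x=[6.5968 13.4096 19.9392] v=[-1.2160 1.2480 -0.5040]
Step 3: x=[6.3882 13.6139 19.7537] v=[-1.0432 1.0214 -0.9277]
Step 4: x=[6.3136 13.6444 19.5458] v=[-0.3732 0.1527 -1.0395]
Max displacement = 2.0400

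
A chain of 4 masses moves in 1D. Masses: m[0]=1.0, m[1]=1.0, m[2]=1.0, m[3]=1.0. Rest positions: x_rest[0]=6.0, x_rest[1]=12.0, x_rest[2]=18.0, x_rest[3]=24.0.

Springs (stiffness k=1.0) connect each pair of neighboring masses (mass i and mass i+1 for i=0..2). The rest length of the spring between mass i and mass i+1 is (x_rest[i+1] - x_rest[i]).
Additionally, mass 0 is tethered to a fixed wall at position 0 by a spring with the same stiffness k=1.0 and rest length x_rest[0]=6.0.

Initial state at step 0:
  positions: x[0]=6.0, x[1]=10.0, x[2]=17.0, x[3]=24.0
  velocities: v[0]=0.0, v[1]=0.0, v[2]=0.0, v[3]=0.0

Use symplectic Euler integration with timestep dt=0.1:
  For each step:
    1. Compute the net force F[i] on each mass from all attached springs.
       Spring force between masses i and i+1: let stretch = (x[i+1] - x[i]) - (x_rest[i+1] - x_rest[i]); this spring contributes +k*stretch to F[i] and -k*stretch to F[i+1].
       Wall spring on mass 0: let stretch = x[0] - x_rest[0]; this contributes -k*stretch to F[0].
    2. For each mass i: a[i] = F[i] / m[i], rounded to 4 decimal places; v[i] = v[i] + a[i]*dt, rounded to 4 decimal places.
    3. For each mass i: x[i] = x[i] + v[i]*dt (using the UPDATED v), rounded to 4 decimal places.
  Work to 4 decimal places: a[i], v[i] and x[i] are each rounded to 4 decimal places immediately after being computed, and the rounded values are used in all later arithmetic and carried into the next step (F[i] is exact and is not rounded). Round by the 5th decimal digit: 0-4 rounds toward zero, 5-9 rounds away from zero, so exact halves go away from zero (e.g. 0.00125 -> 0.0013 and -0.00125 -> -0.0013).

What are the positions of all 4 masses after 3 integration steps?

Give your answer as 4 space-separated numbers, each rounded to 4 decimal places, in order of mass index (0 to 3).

Answer: 5.8835 10.1760 17.0010 23.9405

Derivation:
Step 0: x=[6.0000 10.0000 17.0000 24.0000] v=[0.0000 0.0000 0.0000 0.0000]
Step 1: x=[5.9800 10.0300 17.0000 23.9900] v=[-0.2000 0.3000 0.0000 -0.1000]
Step 2: x=[5.9407 10.0892 17.0002 23.9701] v=[-0.3930 0.5920 0.0020 -0.1990]
Step 3: x=[5.8835 10.1760 17.0010 23.9405] v=[-0.5722 0.8683 0.0079 -0.2960]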